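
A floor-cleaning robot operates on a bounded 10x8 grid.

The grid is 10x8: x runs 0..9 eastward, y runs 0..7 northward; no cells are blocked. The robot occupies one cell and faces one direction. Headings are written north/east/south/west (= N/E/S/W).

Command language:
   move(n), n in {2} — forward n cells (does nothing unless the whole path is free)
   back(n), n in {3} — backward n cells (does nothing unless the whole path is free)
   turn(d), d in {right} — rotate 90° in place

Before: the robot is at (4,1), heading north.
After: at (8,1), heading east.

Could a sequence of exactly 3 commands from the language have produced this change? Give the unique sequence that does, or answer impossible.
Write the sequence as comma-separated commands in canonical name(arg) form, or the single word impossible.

turn(right), move(2), move(2)

key: order matters: swapping turn(right) and move(2) lands elsewhere
t0: at (4,1), heading north
t=1 turn(right) ⇒ at (4,1), heading east
t=2 move(2) ⇒ at (6,1), heading east
t=3 move(2) ⇒ at (8,1), heading east
uniquely the one of 27 3-step routes that fits.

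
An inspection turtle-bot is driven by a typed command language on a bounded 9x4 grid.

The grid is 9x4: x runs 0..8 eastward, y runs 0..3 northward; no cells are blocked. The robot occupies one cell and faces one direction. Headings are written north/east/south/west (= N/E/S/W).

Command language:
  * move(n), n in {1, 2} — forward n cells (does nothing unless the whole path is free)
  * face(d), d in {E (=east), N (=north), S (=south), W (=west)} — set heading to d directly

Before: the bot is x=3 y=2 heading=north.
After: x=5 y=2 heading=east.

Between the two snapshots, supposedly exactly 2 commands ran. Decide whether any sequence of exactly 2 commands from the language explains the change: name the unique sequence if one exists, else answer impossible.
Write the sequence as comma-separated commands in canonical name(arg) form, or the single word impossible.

key: cell and facing (now E) both changed — the 2 commands mix motion and turning
from: x=3 y=2 heading=north
t=1 face(E) ⇒ x=3 y=2 heading=east
t=2 move(2) ⇒ x=5 y=2 heading=east
no other 2-command option fits: unique.

face(E), move(2)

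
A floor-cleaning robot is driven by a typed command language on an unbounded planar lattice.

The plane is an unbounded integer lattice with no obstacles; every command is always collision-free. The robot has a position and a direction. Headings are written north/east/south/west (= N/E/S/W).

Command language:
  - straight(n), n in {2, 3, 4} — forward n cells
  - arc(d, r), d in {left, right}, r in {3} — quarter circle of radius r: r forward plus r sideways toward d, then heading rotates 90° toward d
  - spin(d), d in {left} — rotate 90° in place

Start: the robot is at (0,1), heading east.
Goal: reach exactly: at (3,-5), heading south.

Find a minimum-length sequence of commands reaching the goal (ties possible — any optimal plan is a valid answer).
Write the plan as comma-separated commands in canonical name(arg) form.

arc(right, 3), straight(3)

initial: at (0,1), heading east
1. arc(right, 3) → at (3,-2), heading south
2. straight(3) → at (3,-5), heading south
minimal: 2 command(s), checked below 2.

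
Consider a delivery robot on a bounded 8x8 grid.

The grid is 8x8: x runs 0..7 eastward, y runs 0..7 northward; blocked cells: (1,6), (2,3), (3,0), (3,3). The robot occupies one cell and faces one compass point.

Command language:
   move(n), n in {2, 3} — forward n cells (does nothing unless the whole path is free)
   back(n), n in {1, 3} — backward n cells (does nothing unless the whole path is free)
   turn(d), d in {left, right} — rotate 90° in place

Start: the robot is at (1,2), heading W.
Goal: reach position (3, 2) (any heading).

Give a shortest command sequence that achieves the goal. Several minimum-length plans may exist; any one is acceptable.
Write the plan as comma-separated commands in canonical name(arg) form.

t0: at (1,2), heading W
t=1 back(1) ⇒ at (2,2), heading W
t=2 back(1) ⇒ at (3,2), heading W
nothing shorter than 2 reaches the goal.

back(1), back(1)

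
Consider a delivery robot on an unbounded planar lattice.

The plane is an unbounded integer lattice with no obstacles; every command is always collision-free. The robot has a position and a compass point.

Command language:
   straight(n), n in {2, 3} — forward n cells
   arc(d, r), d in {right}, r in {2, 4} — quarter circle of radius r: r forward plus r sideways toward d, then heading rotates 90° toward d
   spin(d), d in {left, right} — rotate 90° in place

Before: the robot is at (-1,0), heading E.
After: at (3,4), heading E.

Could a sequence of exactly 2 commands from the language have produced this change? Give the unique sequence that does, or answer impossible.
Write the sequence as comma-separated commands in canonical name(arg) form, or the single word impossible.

key: still facing E at the end — net rotation zero over 2 steps
from: at (-1,0), heading E
[1] after spin(left): at (-1,0), heading N
[2] after arc(right, 4): at (3,4), heading E
no other 2-command option fits: unique.

spin(left), arc(right, 4)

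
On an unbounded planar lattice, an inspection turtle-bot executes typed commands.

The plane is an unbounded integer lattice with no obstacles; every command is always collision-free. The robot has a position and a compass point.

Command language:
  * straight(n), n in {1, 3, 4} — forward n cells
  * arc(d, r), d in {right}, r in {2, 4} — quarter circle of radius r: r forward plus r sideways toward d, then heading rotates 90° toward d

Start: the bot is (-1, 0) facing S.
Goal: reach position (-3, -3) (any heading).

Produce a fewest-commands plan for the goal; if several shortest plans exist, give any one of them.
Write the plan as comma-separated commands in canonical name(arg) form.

straight(1), arc(right, 2)

begin: (-1, 0) facing S
1. straight(1) → (-1, -1) facing S
2. arc(right, 2) → (-3, -3) facing W
minimal: 2 command(s), checked below 2.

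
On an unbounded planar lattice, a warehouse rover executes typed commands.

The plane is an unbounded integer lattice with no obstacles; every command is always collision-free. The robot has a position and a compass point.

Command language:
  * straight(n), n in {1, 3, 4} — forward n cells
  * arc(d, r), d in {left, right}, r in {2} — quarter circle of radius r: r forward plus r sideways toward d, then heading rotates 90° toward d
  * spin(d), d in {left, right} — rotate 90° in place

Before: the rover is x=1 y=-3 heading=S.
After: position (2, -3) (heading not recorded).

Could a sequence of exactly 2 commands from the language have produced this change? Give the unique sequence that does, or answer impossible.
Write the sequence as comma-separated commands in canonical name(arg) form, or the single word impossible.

key: order matters: swapping spin(left) and straight(1) lands elsewhere
t0: x=1 y=-3 heading=S
t=1 spin(left) ⇒ x=1 y=-3 heading=E
t=2 straight(1) ⇒ x=2 y=-3 heading=E
all 49 alternatives checked — unique.

spin(left), straight(1)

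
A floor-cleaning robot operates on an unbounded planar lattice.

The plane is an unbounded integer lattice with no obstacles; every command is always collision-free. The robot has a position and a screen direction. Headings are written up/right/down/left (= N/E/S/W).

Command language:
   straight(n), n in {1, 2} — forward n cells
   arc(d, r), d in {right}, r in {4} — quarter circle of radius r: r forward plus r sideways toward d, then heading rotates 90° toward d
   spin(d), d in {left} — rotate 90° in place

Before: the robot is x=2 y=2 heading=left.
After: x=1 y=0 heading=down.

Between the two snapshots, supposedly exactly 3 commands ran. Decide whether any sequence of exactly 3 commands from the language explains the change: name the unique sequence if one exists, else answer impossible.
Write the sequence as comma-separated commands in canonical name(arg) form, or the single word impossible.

key: cell and facing (now S) both changed — the 3 commands mix motion and turning
begin: x=2 y=2 heading=left
step 1 (straight(1)): x=1 y=2 heading=left
step 2 (spin(left)): x=1 y=2 heading=down
step 3 (straight(2)): x=1 y=0 heading=down
all 64 alternatives checked — unique.

straight(1), spin(left), straight(2)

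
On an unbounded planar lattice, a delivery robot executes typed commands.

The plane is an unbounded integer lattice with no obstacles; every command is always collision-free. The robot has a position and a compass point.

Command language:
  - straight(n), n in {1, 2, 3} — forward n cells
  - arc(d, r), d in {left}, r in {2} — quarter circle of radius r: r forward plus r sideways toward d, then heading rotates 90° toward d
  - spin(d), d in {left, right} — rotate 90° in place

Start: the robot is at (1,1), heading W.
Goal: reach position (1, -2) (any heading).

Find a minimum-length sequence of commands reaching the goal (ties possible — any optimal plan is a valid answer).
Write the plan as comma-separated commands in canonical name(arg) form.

spin(left), straight(3)

from: at (1,1), heading W
1. spin(left) → at (1,1), heading S
2. straight(3) → at (1,-2), heading S
nothing shorter than 2 reaches the goal.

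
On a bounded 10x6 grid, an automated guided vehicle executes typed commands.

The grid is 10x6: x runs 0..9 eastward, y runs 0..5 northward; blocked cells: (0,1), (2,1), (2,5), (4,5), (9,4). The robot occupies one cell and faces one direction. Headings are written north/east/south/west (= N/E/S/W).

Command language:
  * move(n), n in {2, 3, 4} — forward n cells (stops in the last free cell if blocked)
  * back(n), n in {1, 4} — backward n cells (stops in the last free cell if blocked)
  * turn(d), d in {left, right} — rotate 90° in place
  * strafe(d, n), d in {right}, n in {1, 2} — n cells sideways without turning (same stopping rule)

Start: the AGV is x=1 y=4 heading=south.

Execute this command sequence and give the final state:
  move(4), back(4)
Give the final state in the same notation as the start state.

begin: x=1 y=4 heading=south
step 1 (move(4)): x=1 y=0 heading=south
step 2 (back(4)): x=1 y=4 heading=south

x=1 y=4 heading=south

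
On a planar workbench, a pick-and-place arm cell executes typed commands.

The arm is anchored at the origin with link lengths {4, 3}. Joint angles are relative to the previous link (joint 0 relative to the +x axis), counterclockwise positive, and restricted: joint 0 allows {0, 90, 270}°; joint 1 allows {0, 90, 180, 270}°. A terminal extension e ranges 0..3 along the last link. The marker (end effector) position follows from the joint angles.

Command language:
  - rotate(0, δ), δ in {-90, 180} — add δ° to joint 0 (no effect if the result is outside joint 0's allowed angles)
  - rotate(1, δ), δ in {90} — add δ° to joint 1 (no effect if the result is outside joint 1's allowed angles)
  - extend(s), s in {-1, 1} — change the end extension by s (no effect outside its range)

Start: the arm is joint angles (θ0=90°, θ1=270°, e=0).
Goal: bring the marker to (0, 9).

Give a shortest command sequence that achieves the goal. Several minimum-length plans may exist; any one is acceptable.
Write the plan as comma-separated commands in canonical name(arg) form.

extend(1), extend(1), rotate(1, 90)

initial: joint angles (θ0=90°, θ1=270°, e=0)
[1] after extend(1): joint angles (θ0=90°, θ1=270°, e=1)
[2] after extend(1): joint angles (θ0=90°, θ1=270°, e=2)
[3] after rotate(1, 90): joint angles (θ0=90°, θ1=0°, e=2)
shorter routes all fall short; 3 is best.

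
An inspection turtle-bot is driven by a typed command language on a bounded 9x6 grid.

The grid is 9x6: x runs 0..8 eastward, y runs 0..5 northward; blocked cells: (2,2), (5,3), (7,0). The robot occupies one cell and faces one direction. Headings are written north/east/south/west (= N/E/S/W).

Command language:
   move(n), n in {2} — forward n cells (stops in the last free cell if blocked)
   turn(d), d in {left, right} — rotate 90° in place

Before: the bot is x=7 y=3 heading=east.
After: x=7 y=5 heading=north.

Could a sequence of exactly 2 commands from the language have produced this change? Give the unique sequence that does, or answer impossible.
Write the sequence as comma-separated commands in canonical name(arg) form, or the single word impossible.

key: cell and facing (now N) both changed — the 2 commands mix motion and turning
begin: x=7 y=3 heading=east
[1] after turn(left): x=7 y=3 heading=north
[2] after move(2): x=7 y=5 heading=north
no other 2-command option fits: unique.

turn(left), move(2)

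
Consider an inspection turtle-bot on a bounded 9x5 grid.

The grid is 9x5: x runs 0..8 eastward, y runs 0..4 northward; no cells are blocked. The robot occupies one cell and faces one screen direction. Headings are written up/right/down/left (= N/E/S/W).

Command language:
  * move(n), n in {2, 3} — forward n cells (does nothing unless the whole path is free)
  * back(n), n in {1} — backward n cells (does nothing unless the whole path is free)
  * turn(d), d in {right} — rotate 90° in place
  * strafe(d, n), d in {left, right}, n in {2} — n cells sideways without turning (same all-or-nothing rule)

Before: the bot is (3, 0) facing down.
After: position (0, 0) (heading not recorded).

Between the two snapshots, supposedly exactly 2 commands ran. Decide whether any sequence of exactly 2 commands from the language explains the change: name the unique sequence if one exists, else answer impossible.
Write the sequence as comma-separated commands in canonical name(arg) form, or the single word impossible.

key: running move(3) before turn(right) would end elsewhere — order is forced
begin: (3, 0) facing down
[1] after turn(right): (3, 0) facing left
[2] after move(3): (0, 0) facing left
no rival 2-sequence matches.

turn(right), move(3)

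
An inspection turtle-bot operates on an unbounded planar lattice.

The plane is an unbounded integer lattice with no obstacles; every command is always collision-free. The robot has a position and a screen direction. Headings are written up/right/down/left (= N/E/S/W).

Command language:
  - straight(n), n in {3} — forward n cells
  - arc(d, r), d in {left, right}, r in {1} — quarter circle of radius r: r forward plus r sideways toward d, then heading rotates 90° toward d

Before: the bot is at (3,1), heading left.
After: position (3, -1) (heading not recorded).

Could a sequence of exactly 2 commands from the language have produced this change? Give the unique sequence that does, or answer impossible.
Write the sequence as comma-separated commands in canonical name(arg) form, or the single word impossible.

arc(left, 1), arc(left, 1)

start: at (3,1), heading left
t=1 arc(left, 1) ⇒ at (2,0), heading down
t=2 arc(left, 1) ⇒ at (3,-1), heading right
no rival 2-sequence matches.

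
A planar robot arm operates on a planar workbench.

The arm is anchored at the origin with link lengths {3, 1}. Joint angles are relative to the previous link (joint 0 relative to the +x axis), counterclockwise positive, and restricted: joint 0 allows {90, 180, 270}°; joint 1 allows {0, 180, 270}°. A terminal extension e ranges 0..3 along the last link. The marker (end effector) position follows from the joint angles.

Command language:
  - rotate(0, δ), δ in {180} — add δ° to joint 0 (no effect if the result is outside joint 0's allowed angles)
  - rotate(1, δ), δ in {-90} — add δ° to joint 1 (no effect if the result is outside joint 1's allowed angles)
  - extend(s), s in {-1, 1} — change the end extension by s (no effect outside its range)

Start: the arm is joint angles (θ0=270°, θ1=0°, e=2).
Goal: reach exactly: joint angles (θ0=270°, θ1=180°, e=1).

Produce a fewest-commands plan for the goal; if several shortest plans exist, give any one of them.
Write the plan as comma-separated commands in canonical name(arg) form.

extend(-1), rotate(1, -90), rotate(1, -90)

begin: joint angles (θ0=270°, θ1=0°, e=2)
1. extend(-1) → joint angles (θ0=270°, θ1=0°, e=1)
2. rotate(1, -90) → joint angles (θ0=270°, θ1=270°, e=1)
3. rotate(1, -90) → joint angles (θ0=270°, θ1=180°, e=1)
nothing shorter than 3 reaches the goal.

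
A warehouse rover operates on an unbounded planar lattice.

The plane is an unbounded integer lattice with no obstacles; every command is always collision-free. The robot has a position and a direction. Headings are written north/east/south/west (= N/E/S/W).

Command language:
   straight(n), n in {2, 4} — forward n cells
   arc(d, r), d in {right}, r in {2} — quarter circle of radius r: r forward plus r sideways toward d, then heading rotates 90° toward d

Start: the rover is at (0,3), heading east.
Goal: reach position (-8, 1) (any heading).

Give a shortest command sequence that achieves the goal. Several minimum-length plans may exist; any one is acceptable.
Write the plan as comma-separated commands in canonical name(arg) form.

arc(right, 2), arc(right, 2), straight(2), straight(4), arc(right, 2)

t0: at (0,3), heading east
t=1 arc(right, 2) ⇒ at (2,1), heading south
t=2 arc(right, 2) ⇒ at (0,-1), heading west
t=3 straight(2) ⇒ at (-2,-1), heading west
t=4 straight(4) ⇒ at (-6,-1), heading west
t=5 arc(right, 2) ⇒ at (-8,1), heading north
no 4-step plan works, so 5 is optimal.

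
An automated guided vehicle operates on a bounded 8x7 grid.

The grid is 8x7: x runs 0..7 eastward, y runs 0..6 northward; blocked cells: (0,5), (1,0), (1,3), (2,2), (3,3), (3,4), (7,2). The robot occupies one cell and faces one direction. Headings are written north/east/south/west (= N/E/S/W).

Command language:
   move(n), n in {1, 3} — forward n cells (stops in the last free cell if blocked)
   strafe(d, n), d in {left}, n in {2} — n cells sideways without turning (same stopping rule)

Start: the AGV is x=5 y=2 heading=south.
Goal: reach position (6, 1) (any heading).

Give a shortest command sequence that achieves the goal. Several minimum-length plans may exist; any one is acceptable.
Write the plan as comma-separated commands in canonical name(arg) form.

begin: x=5 y=2 heading=south
step 1 (strafe(left, 2)): x=6 y=2 heading=south
step 2 (move(1)): x=6 y=1 heading=south
minimal: 2 command(s), checked below 2.

strafe(left, 2), move(1)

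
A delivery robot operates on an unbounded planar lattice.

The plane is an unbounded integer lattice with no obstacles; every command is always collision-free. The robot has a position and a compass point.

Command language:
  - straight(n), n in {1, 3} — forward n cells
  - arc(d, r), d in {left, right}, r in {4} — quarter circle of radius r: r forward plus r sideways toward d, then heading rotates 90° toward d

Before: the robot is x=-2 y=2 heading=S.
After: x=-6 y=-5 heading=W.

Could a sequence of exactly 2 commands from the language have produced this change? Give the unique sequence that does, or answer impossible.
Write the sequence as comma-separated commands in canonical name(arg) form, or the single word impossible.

straight(3), arc(right, 4)

key: position moved to (-6,-5) AND the heading swung to W — translation plus rotation needed
initial: x=-2 y=2 heading=S
step 1 (straight(3)): x=-2 y=-1 heading=S
step 2 (arc(right, 4)): x=-6 y=-5 heading=W
no rival 2-sequence matches.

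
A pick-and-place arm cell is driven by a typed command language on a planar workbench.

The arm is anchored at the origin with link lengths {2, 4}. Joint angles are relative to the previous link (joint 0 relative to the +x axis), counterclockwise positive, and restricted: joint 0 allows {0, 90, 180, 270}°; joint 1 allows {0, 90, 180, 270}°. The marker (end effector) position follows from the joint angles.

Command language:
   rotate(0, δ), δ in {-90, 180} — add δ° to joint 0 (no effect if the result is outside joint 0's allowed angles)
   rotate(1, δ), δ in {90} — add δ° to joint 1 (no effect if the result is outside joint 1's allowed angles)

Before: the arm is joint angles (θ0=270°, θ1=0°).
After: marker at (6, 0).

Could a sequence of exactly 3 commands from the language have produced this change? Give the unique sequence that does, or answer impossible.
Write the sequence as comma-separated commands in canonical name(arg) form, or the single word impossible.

rotate(0, -90), rotate(0, -90), rotate(0, -90)

begin: joint angles (θ0=270°, θ1=0°)
[1] after rotate(0, -90): joint angles (θ0=180°, θ1=0°)
[2] after rotate(0, -90): joint angles (θ0=90°, θ1=0°)
[3] after rotate(0, -90): joint angles (θ0=0°, θ1=0°)
no other 3-command option fits: unique.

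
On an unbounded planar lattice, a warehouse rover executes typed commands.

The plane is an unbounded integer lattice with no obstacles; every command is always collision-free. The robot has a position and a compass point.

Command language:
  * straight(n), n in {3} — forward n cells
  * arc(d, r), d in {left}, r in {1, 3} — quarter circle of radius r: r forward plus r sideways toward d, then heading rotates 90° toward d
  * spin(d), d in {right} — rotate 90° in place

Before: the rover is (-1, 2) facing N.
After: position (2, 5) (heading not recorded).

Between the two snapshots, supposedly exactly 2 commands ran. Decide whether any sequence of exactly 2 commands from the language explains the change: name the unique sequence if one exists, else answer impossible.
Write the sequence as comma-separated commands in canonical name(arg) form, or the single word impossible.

key: running arc(left, 3) before spin(right) would end elsewhere — order is forced
start: (-1, 2) facing N
[1] after spin(right): (-1, 2) facing E
[2] after arc(left, 3): (2, 5) facing N
uniquely the one of 16 2-step routes that fits.

spin(right), arc(left, 3)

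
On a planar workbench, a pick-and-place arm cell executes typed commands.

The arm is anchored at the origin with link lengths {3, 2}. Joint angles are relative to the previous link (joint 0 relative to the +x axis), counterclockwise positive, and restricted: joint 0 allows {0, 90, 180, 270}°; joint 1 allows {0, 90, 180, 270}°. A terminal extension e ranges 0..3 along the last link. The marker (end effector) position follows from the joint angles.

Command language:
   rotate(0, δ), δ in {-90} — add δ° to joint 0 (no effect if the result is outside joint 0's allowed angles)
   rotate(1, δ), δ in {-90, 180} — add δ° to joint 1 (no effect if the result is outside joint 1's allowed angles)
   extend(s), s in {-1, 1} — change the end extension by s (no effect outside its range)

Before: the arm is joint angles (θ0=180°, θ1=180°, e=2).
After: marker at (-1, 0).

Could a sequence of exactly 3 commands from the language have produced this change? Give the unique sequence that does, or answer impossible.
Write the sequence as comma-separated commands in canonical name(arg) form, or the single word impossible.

extend(-1), extend(-1), extend(-1)

from: joint angles (θ0=180°, θ1=180°, e=2)
[1] after extend(-1): joint angles (θ0=180°, θ1=180°, e=1)
[2] after extend(-1): joint angles (θ0=180°, θ1=180°, e=0)
[3] after extend(-1): joint angles (θ0=180°, θ1=180°, e=0)
uniquely the one of 125 3-step routes that fits.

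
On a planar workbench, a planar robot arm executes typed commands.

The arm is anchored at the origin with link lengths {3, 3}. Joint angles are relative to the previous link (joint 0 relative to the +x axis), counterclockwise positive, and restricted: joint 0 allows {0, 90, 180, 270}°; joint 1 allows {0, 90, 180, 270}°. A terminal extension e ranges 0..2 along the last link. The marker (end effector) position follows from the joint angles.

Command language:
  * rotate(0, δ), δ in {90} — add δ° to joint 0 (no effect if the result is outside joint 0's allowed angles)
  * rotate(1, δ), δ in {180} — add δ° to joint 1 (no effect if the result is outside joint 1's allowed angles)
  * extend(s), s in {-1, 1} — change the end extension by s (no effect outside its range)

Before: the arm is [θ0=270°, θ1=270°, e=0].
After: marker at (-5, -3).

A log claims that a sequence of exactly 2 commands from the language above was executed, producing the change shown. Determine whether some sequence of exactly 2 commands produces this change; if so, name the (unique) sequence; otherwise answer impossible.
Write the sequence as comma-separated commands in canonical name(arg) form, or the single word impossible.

extend(1), extend(1)

begin: [θ0=270°, θ1=270°, e=0]
[1] after extend(1): [θ0=270°, θ1=270°, e=1]
[2] after extend(1): [θ0=270°, θ1=270°, e=2]
no other 2-command option fits: unique.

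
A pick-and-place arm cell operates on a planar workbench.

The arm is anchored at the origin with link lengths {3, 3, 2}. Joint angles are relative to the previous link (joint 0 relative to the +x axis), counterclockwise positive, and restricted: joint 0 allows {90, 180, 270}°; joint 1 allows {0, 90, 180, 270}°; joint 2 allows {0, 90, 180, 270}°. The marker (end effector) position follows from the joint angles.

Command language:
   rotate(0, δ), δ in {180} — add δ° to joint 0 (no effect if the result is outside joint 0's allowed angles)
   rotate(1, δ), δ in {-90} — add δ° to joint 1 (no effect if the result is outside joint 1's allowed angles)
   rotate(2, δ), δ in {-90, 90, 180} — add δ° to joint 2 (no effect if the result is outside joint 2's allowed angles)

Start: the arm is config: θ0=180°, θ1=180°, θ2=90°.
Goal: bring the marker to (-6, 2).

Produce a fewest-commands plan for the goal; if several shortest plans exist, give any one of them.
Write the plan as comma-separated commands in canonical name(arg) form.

initial: config: θ0=180°, θ1=180°, θ2=90°
1. rotate(2, 180) → config: θ0=180°, θ1=180°, θ2=270°
2. rotate(1, -90) → config: θ0=180°, θ1=90°, θ2=270°
3. rotate(1, -90) → config: θ0=180°, θ1=0°, θ2=270°
nothing shorter than 3 reaches the goal.

rotate(2, 180), rotate(1, -90), rotate(1, -90)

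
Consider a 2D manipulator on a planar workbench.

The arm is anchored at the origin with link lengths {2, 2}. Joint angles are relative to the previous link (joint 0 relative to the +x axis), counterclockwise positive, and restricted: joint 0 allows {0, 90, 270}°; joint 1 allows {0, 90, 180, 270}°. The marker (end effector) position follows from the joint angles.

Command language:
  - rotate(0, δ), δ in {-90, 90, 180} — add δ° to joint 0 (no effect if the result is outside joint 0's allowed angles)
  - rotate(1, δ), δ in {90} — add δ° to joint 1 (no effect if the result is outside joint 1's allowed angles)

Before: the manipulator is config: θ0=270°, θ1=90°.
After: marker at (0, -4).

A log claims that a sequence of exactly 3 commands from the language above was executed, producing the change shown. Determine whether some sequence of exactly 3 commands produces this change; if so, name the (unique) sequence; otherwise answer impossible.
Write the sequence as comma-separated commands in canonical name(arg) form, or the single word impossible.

rotate(1, 90), rotate(1, 90), rotate(1, 90)

t0: config: θ0=270°, θ1=90°
step 1 (rotate(1, 90)): config: θ0=270°, θ1=180°
step 2 (rotate(1, 90)): config: θ0=270°, θ1=270°
step 3 (rotate(1, 90)): config: θ0=270°, θ1=0°
uniquely the one of 64 3-step routes that fits.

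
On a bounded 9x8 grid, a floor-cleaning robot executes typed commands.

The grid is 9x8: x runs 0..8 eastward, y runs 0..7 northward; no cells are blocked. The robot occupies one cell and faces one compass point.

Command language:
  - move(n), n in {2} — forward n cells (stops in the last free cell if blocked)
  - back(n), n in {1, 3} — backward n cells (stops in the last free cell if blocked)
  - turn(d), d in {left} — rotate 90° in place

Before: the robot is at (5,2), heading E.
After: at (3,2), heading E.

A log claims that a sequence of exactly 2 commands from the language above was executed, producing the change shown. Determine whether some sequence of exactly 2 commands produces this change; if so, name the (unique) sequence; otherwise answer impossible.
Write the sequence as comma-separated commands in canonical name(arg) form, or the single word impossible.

back(1), back(1)

key: still facing E at the end — nothing in the sequence rotates
t0: at (5,2), heading E
step 1 (back(1)): at (4,2), heading E
step 2 (back(1)): at (3,2), heading E
no other 2-command option fits: unique.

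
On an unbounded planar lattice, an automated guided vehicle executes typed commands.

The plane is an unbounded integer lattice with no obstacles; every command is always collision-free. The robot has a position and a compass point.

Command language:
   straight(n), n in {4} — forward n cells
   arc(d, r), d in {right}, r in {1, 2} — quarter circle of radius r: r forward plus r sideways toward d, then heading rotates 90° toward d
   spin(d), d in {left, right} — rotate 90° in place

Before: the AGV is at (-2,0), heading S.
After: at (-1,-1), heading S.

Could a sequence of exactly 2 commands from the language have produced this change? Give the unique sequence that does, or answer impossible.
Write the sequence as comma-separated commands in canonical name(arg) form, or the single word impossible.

key: running arc(right, 1) before spin(left) would end elsewhere — order is forced
initial: at (-2,0), heading S
step 1 (spin(left)): at (-2,0), heading E
step 2 (arc(right, 1)): at (-1,-1), heading S
no rival 2-sequence matches.

spin(left), arc(right, 1)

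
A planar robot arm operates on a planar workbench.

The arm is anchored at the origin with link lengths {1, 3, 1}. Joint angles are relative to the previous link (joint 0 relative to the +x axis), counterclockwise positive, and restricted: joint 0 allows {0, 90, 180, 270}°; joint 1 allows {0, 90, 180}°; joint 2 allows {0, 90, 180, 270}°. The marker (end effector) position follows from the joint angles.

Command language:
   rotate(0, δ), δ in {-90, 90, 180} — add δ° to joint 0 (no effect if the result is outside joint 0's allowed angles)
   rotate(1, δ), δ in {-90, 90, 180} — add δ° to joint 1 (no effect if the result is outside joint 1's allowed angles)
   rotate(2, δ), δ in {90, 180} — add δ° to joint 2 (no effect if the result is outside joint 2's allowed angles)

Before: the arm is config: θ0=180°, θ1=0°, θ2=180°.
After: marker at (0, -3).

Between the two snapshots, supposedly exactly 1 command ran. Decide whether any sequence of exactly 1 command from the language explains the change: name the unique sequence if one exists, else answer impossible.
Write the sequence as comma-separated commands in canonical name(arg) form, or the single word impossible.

from: config: θ0=180°, θ1=0°, θ2=180°
t=1 rotate(0, 90) ⇒ config: θ0=270°, θ1=0°, θ2=180°
uniquely the one of 8 1-step routes that fits.

rotate(0, 90)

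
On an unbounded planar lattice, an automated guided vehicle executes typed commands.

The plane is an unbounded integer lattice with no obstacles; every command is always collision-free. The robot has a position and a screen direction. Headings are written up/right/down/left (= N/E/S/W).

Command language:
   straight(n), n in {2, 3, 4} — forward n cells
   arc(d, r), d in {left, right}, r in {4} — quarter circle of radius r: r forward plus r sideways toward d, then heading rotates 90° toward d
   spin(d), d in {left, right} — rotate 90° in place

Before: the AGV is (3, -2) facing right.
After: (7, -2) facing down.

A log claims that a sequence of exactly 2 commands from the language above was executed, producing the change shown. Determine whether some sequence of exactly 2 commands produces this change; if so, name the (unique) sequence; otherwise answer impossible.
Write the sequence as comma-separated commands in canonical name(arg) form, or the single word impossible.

key: order matters: swapping straight(4) and spin(right) lands elsewhere
begin: (3, -2) facing right
1. straight(4) → (7, -2) facing right
2. spin(right) → (7, -2) facing down
no other 2-command option fits: unique.

straight(4), spin(right)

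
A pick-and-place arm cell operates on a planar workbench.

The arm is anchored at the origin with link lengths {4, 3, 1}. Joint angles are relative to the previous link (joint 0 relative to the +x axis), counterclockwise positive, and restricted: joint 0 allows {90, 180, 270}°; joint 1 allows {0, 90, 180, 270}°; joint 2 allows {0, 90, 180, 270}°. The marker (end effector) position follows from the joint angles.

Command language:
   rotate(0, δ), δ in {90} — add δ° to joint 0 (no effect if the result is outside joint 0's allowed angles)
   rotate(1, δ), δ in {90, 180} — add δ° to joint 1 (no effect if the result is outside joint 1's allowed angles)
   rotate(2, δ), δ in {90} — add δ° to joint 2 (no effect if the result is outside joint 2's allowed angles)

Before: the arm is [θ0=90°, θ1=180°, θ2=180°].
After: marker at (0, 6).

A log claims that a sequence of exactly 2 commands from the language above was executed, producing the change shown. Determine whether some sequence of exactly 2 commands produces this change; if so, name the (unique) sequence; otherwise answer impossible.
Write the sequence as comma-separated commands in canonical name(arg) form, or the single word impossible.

initial: [θ0=90°, θ1=180°, θ2=180°]
[1] after rotate(1, 90): [θ0=90°, θ1=270°, θ2=180°]
[2] after rotate(1, 90): [θ0=90°, θ1=0°, θ2=180°]
uniquely the one of 16 2-step routes that fits.

rotate(1, 90), rotate(1, 90)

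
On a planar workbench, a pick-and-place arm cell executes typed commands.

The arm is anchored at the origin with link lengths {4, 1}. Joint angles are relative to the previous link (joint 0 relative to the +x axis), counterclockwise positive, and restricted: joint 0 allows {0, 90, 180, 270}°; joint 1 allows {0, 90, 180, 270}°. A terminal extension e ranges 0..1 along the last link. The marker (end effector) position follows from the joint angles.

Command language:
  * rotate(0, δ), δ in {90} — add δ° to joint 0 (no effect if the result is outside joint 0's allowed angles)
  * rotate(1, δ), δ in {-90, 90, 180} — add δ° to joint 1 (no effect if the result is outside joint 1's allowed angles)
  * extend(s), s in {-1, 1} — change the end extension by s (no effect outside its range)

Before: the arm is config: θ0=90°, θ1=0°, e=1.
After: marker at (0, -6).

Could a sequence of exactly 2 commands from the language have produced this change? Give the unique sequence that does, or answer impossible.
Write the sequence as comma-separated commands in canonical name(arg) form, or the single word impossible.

start: config: θ0=90°, θ1=0°, e=1
1. rotate(0, 90) → config: θ0=180°, θ1=0°, e=1
2. rotate(0, 90) → config: θ0=270°, θ1=0°, e=1
uniquely the one of 36 2-step routes that fits.

rotate(0, 90), rotate(0, 90)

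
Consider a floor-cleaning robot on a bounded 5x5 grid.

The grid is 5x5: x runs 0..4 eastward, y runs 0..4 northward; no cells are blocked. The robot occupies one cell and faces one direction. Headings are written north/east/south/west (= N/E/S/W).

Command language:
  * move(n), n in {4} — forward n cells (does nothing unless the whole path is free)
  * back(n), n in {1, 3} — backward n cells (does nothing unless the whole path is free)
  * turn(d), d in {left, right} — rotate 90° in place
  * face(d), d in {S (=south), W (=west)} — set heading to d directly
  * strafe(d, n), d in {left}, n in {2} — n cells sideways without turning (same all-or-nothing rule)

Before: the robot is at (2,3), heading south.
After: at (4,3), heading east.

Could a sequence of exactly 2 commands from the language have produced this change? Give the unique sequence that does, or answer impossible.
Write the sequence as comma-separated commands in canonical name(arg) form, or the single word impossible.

key: order matters: swapping strafe(left, 2) and turn(left) lands elsewhere
t0: at (2,3), heading south
1. strafe(left, 2) → at (4,3), heading south
2. turn(left) → at (4,3), heading east
no rival 2-sequence matches.

strafe(left, 2), turn(left)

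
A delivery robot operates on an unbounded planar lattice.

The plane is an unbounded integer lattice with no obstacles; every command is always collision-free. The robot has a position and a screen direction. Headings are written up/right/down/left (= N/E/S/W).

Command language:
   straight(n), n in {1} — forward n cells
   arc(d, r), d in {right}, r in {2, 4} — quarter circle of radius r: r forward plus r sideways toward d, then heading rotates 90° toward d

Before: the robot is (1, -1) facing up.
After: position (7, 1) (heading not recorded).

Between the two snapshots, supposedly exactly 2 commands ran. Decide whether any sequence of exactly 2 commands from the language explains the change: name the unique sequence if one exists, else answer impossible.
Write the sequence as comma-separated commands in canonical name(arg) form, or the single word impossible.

key: order matters: swapping arc(right, 4) and arc(right, 2) lands elsewhere
start: (1, -1) facing up
step 1 (arc(right, 4)): (5, 3) facing right
step 2 (arc(right, 2)): (7, 1) facing down
all 9 alternatives checked — unique.

arc(right, 4), arc(right, 2)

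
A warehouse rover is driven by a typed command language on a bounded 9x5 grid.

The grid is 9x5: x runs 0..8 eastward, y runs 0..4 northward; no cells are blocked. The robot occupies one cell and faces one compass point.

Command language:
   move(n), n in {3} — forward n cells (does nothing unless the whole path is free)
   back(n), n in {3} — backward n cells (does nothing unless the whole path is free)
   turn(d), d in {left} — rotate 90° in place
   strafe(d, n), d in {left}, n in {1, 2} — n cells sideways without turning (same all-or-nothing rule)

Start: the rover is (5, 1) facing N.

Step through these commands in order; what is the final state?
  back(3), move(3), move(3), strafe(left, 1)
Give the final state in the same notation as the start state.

(4, 4) facing N

from: (5, 1) facing N
[1] after back(3): (5, 1) facing N
[2] after move(3): (5, 4) facing N
[3] after move(3): (5, 4) facing N
[4] after strafe(left, 1): (4, 4) facing N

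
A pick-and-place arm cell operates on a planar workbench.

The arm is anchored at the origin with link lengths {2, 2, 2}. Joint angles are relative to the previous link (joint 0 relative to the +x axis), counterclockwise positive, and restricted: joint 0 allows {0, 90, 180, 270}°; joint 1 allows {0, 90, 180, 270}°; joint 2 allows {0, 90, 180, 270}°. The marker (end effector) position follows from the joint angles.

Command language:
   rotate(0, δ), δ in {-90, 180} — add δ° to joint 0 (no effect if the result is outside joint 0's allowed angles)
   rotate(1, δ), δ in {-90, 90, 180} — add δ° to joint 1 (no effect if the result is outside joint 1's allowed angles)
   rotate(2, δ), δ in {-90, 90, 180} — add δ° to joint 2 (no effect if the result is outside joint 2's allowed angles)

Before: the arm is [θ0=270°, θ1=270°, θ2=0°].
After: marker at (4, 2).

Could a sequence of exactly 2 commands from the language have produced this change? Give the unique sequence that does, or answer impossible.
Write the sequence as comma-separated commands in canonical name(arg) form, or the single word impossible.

rotate(0, -90), rotate(0, -90)

from: [θ0=270°, θ1=270°, θ2=0°]
t=1 rotate(0, -90) ⇒ [θ0=180°, θ1=270°, θ2=0°]
t=2 rotate(0, -90) ⇒ [θ0=90°, θ1=270°, θ2=0°]
no rival 2-sequence matches.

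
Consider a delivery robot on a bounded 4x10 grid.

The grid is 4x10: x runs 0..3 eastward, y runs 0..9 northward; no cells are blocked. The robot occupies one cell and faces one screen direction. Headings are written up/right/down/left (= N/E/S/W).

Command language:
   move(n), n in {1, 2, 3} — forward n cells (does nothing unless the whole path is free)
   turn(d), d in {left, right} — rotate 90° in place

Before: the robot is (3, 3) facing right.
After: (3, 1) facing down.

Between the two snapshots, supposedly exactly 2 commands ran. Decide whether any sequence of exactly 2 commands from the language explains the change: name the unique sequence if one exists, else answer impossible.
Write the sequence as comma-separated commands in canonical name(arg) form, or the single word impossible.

key: running move(2) before turn(right) would end elsewhere — order is forced
t0: (3, 3) facing right
1. turn(right) → (3, 3) facing down
2. move(2) → (3, 1) facing down
uniquely the one of 25 2-step routes that fits.

turn(right), move(2)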